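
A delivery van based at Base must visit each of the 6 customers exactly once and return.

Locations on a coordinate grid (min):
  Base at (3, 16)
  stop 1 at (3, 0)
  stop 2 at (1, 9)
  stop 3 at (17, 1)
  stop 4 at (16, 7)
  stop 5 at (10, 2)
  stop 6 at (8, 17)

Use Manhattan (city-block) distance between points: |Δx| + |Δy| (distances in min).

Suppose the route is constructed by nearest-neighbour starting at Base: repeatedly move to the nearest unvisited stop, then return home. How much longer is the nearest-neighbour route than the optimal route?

The nearest-neighbour route is 10 min longer than optimal.

Base: stop 6=6, stop 2=9, stop 1=16, stop 5=21, stop 4=22, stop 3=29 ⇒ stop 6
stop 6: stop 2=15, stop 5=17, stop 4=18, stop 1=22, stop 3=25 ⇒ stop 2
stop 2: stop 1=11, stop 5=16, stop 4=17, stop 3=24 ⇒ stop 1
stop 1: stop 5=9, stop 3=15, stop 4=20 ⇒ stop 5
stop 5: stop 3=8, stop 4=11 ⇒ stop 3
stop 3: stop 4=7 ⇒ stop 4
NN route Base → stop 6 → stop 2 → stop 1 → stop 5 → stop 3 → stop 4 → Base costs 78.
Optimal: Base → stop 2 → stop 1 → stop 5 → stop 3 → stop 4 → stop 6 → Base costs 68 (by enumerating all 360 distinct tours).
Excess = 78 − 68 = 10.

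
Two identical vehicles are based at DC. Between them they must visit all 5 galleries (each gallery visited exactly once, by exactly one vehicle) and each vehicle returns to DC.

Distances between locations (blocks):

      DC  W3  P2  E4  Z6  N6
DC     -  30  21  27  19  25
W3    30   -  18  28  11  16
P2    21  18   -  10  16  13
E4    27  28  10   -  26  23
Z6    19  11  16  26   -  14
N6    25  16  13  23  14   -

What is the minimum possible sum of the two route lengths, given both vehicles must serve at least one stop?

Try each way of splitting the stops between the two vehicles (each non-empty) and, for each split, find the best tour for each vehicle:
  {W3} + {P2, E4, Z6, N6}: 60 + 83 = 143
  {P2} + {W3, E4, Z6, N6}: 42 + 96 = 138
  {W3, P2} + {E4, Z6, N6}: 69 + 83 = 152
  {E4} + {W3, P2, Z6, N6}: 54 + 80 = 134
  {W3, E4} + {P2, Z6, N6}: 85 + 67 = 152
  {P2, E4} + {W3, Z6, N6}: 58 + 71 = 129
  … (15 splits in total)
Best: vehicle 1 DC → P2 → E4 → DC = 58; vehicle 2 DC → Z6 → W3 → N6 → DC = 71; combined 129.

129 blocks — the smallest possible combined total.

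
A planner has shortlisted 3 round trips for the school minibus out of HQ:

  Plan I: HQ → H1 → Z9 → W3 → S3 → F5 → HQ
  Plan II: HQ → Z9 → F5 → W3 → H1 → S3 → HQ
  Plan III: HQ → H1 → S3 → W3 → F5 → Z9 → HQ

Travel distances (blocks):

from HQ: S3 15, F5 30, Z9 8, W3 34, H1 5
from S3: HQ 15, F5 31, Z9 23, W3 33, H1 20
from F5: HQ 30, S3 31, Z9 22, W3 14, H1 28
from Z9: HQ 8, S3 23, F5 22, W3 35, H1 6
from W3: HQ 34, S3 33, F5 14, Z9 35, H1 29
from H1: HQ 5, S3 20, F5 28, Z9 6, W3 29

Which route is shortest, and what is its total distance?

Shortest is Plan III, total 102 blocks.

Plan I: 5 + 6 + 35 + 33 + 31 + 30 = 140
Plan II: 8 + 22 + 14 + 29 + 20 + 15 = 108
Plan III: 5 + 20 + 33 + 14 + 22 + 8 = 102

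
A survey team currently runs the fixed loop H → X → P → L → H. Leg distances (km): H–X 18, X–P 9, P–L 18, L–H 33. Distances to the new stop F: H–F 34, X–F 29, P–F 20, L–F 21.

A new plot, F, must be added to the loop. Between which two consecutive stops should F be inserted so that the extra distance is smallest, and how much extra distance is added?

Minimum extra distance: 22 km, inserting F between L and H.

Insertion cost between consecutive stops i–j is d(i,F) + d(F,j) − d(i,j):
  between H and X: 34 + 29 − 18 = 45
  between X and P: 29 + 20 − 9 = 40
  between P and L: 20 + 21 − 18 = 23
  between L and H: 21 + 34 − 33 = 22
Cheapest insertion is between L and H, adding 22.
New total = 78 + 22 = 100.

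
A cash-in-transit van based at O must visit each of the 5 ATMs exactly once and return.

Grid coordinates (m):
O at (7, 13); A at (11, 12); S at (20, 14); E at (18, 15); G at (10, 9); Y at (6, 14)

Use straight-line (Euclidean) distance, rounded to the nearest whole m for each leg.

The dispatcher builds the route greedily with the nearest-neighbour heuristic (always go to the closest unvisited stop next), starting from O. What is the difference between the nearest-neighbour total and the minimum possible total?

2 m longer than the optimal tour.

From O: Y=1, A=4, G=5, E=11, S=13 → choose Y (1).
From Y: A=5, G=6, E=12, S=14 → choose A (5).
From A: G=3, E=8, S=9 → choose G (3).
From G: E=10, S=11 → choose E (10).
From E: S=2 → choose S (2).
NN route O → Y → A → G → E → S → O costs 34.
Optimal: O → A → S → E → G → Y → O costs 32 (by enumerating all 60 distinct tours).
Excess = 34 − 32 = 2.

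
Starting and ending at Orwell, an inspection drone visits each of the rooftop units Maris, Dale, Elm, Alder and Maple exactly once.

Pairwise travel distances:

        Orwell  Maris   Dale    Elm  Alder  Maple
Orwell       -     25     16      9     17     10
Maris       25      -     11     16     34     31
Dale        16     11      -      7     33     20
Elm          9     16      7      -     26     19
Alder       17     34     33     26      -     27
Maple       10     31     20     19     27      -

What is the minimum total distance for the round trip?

98 — the shortest possible round trip.

There are 60 distinct closed tours to check (reversals are equivalent).
Orwell→Maris→Dale→Elm→Alder→Maple→Orwell: 25+11+7+26+27+10 = 106
Orwell→Maris→Dale→Elm→Maple→Alder→Orwell: 25+11+7+19+27+17 = 106
Orwell→Maris→Dale→Alder→Elm→Maple→Orwell: 25+11+33+26+19+10 = 124
Orwell→Maris→Dale→Alder→Maple→Elm→Orwell: 25+11+33+27+19+9 = 124
Orwell→Maris→Dale→Maple→Elm→Alder→Orwell: 25+11+20+19+26+17 = 118
Orwell→Maris→Dale→Maple→Alder→Elm→Orwell: 25+11+20+27+26+9 = 118
Orwell→Maris→Elm→Dale→Alder→Maple→Orwell: 25+16+7+33+27+10 = 118
Orwell→Maris→Elm→Dale→Maple→Alder→Orwell: 25+16+7+20+27+17 = 112
Orwell→Maris→Elm→Alder→Dale→Maple→Orwell: 25+16+26+33+20+10 = 130
Orwell→Maris→Elm→Alder→Maple→Dale→Orwell: 25+16+26+27+20+16 = 130
Orwell→Maris→Elm→Maple→Dale→Alder→Orwell: 25+16+19+20+33+17 = 130
Orwell→Maris→Elm→Maple→Alder→Dale→Orwell: 25+16+19+27+33+16 = 136
Orwell→Maris→Alder→Dale→Elm→Maple→Orwell: 25+34+33+7+19+10 = 128
Orwell→Maris→Alder→Dale→Maple→Elm→Orwell: 25+34+33+20+19+9 = 140
… (46 more)
Orwell→Elm→Dale→Maris→Alder→Maple→Orwell: 9+7+11+34+27+10 = 98  ← best
The minimum is 98.
One optimal route: Orwell → Elm → Dale → Maris → Alder → Maple → Orwell (or its reverse).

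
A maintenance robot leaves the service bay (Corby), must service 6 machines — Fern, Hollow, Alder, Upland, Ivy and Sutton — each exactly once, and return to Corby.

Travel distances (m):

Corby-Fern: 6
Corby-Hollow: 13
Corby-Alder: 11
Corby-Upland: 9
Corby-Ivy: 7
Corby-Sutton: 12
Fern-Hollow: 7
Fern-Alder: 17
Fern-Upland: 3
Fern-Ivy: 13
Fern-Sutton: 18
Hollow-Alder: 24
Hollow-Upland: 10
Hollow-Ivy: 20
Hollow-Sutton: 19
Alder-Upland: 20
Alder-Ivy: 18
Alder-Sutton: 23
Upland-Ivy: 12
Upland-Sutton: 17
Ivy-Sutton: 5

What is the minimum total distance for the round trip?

With 6 stops there are 6!/2 = 360 distinct round trips (a route and its reverse cost the same).
Corby - Fern - Hollow - Alder - Upland - Ivy - Sutton - Corby: 6+7+24+20+12+5+12 = 86
Corby - Fern - Hollow - Alder - Upland - Sutton - Ivy - Corby: 6+7+24+20+17+5+7 = 86
Corby - Fern - Hollow - Alder - Ivy - Upland - Sutton - Corby: 6+7+24+18+12+17+12 = 96
Corby - Fern - Hollow - Alder - Ivy - Sutton - Upland - Corby: 6+7+24+18+5+17+9 = 86
Corby - Fern - Hollow - Alder - Sutton - Upland - Ivy - Corby: 6+7+24+23+17+12+7 = 96
Corby - Fern - Hollow - Alder - Sutton - Ivy - Upland - Corby: 6+7+24+23+5+12+9 = 86
Corby - Fern - Hollow - Upland - Alder - Ivy - Sutton - Corby: 6+7+10+20+18+5+12 = 78
Corby - Fern - Hollow - Upland - Alder - Sutton - Ivy - Corby: 6+7+10+20+23+5+7 = 78
… (352 more)
Corby - Fern - Upland - Hollow - Sutton - Ivy - Alder - Corby: 6+3+10+19+5+18+11 = 72  ← best
The minimum is 72.
One optimal route: Corby → Fern → Upland → Hollow → Sutton → Ivy → Alder → Corby (or its reverse).

Minimum total distance: 72 m.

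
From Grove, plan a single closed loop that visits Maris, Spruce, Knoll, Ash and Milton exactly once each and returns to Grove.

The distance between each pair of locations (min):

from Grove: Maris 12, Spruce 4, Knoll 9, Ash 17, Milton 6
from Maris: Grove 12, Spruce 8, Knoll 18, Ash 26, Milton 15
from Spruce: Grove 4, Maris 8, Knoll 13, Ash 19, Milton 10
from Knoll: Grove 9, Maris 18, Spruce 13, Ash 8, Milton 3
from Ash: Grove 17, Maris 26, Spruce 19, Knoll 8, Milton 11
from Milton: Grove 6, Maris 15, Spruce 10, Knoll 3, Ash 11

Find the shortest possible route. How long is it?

Grove → Maris → Spruce → Knoll → Ash → Milton → Grove: 12+8+13+8+11+6 = 58
Grove → Maris → Spruce → Knoll → Milton → Ash → Grove: 12+8+13+3+11+17 = 64
Grove → Maris → Spruce → Ash → Knoll → Milton → Grove: 12+8+19+8+3+6 = 56
Grove → Maris → Spruce → Ash → Milton → Knoll → Grove: 12+8+19+11+3+9 = 62
Grove → Maris → Spruce → Milton → Knoll → Ash → Grove: 12+8+10+3+8+17 = 58
Grove → Maris → Spruce → Milton → Ash → Knoll → Grove: 12+8+10+11+8+9 = 58
Grove → Maris → Knoll → Spruce → Ash → Milton → Grove: 12+18+13+19+11+6 = 79
Grove → Maris → Knoll → Spruce → Milton → Ash → Grove: 12+18+13+10+11+17 = 81
Grove → Maris → Knoll → Ash → Spruce → Milton → Grove: 12+18+8+19+10+6 = 73
Grove → Maris → Knoll → Ash → Milton → Spruce → Grove: 12+18+8+11+10+4 = 63
Grove → Maris → Knoll → Milton → Spruce → Ash → Grove: 12+18+3+10+19+17 = 79
Grove → Maris → Knoll → Milton → Ash → Spruce → Grove: 12+18+3+11+19+4 = 67
Grove → Maris → Ash → Spruce → Knoll → Milton → Grove: 12+26+19+13+3+6 = 79
Grove → Maris → Ash → Spruce → Milton → Knoll → Grove: 12+26+19+10+3+9 = 79
… (46 more)
Grove → Spruce → Maris → Knoll → Ash → Milton → Grove: 4+8+18+8+11+6 = 55  ← best
The minimum is 55.
One optimal route: Grove → Spruce → Maris → Knoll → Ash → Milton → Grove (or its reverse).

Minimum total distance: 55 min.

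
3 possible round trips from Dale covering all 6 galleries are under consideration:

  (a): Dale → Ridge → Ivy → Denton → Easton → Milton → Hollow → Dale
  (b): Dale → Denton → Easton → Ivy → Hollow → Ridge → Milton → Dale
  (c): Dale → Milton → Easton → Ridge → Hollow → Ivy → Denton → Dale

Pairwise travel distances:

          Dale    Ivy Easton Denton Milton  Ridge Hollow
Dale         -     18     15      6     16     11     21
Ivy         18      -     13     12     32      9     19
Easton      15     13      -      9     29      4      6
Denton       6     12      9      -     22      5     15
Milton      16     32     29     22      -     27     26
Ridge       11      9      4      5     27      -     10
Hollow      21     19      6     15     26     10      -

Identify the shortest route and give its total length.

96 — (c) is the shortest.

(a): 11 + 9 + 12 + 9 + 29 + 26 + 21 = 117
(b): 6 + 9 + 13 + 19 + 10 + 27 + 16 = 100
(c): 16 + 29 + 4 + 10 + 19 + 12 + 6 = 96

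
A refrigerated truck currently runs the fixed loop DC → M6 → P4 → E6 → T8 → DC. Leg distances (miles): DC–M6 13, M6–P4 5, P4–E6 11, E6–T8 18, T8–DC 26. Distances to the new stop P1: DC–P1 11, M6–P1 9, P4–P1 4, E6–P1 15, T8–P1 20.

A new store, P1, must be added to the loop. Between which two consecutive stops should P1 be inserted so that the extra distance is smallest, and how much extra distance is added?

Minimum extra distance: 5 miles, inserting P1 between T8 and DC.

Insertion cost between consecutive stops i–j is d(i,P1) + d(P1,j) − d(i,j):
  between DC and M6: 11 + 9 − 13 = 7
  between M6 and P4: 9 + 4 − 5 = 8
  between P4 and E6: 4 + 15 − 11 = 8
  between E6 and T8: 15 + 20 − 18 = 17
  between T8 and DC: 20 + 11 − 26 = 5
Cheapest insertion is between T8 and DC, adding 5.
New total = 73 + 5 = 78.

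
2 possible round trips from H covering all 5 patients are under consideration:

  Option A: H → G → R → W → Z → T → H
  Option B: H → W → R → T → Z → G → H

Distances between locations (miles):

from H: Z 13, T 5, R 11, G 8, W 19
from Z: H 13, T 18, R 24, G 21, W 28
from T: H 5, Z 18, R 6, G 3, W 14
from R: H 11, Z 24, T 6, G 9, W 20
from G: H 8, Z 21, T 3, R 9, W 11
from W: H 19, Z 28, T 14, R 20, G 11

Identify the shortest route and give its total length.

Shortest is Option A, total 88 miles.

Option A: 8 + 9 + 20 + 28 + 18 + 5 = 88
Option B: 19 + 20 + 6 + 18 + 21 + 8 = 92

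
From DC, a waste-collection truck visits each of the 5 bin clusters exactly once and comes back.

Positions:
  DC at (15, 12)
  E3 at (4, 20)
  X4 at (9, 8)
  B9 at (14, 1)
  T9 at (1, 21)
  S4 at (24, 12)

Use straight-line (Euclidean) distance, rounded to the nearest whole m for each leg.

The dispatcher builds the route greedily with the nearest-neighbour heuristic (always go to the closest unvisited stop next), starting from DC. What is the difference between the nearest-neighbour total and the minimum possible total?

8 m longer than the optimal tour.

DC: X4=7, S4=9, B9=11, E3=14, T9=17 ⇒ X4
X4: B9=9, E3=13, T9=15, S4=16 ⇒ B9
B9: S4=15, E3=21, T9=24 ⇒ S4
S4: E3=22, T9=25 ⇒ E3
E3: T9=3 ⇒ T9
NN route DC → X4 → B9 → S4 → E3 → T9 → DC costs 73.
Optimal: DC → E3 → T9 → X4 → B9 → S4 → DC costs 65 (by enumerating all 60 distinct tours).
Excess = 73 − 65 = 8.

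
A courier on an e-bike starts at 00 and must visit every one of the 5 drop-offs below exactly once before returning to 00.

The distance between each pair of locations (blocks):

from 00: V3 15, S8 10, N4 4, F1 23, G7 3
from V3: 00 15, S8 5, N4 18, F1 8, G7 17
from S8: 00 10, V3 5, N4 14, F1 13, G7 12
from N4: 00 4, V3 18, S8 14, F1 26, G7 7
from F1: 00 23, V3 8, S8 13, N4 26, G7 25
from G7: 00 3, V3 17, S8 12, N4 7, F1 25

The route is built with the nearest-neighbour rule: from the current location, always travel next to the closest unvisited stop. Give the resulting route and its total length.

From 00: distances to unvisited — G7=3, N4=4, S8=10, V3=15, F1=23. Nearest is G7 (3).
From G7: distances to unvisited — N4=7, S8=12, V3=17, F1=25. Nearest is N4 (7).
From N4: distances to unvisited — S8=14, V3=18, F1=26. Nearest is S8 (14).
From S8: distances to unvisited — V3=5, F1=13. Nearest is V3 (5).
From V3: distances to unvisited — F1=8. Nearest is F1 (8).
Return F1→00: 23.
Total = 3 + 7 + 14 + 5 + 8 + 23 = 60.

Total distance 60 blocks via the nearest-neighbour route 00 → G7 → N4 → S8 → V3 → F1 → 00.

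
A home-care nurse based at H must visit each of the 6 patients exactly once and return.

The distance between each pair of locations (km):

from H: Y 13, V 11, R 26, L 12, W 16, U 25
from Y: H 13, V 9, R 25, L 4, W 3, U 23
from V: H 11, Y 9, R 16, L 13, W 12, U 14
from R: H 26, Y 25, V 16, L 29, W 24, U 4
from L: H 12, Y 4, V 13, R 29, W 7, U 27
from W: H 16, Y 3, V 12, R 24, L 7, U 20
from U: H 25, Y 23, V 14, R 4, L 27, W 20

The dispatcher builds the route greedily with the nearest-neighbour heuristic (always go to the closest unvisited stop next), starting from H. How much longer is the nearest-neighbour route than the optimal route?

Excess over optimum: 17 km.

H: V=11, L=12, Y=13, W=16, U=25, R=26 ⇒ V
V: Y=9, W=12, L=13, U=14, R=16 ⇒ Y
Y: W=3, L=4, U=23, R=25 ⇒ W
W: L=7, U=20, R=24 ⇒ L
L: U=27, R=29 ⇒ U
U: R=4 ⇒ R
NN route H → V → Y → W → L → U → R → H costs 87.
Optimal: H → V → R → U → W → Y → L → H costs 70 (by enumerating all 360 distinct tours).
Excess = 87 − 70 = 17.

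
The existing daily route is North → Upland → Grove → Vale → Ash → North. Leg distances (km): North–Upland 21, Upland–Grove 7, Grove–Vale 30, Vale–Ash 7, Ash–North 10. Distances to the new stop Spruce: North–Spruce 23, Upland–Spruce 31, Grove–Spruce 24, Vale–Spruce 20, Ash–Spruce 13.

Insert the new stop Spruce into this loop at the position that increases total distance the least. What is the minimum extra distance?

Minimum extra distance: 14 km, inserting Spruce between Grove and Vale.

Insertion cost between consecutive stops i–j is d(i,Spruce) + d(Spruce,j) − d(i,j):
  between North and Upland: 23 + 31 − 21 = 33
  between Upland and Grove: 31 + 24 − 7 = 48
  between Grove and Vale: 24 + 20 − 30 = 14
  between Vale and Ash: 20 + 13 − 7 = 26
  between Ash and North: 13 + 23 − 10 = 26
Cheapest insertion is between Grove and Vale, adding 14.
New total = 75 + 14 = 89.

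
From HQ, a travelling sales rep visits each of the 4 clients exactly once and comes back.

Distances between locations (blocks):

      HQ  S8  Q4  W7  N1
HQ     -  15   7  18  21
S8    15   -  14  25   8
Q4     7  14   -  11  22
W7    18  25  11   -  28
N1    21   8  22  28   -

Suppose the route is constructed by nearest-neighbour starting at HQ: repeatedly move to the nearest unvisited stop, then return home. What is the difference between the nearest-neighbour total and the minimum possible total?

From HQ: Q4=7, S8=15, W7=18, N1=21 → choose Q4 (7).
From Q4: W7=11, S8=14, N1=22 → choose W7 (11).
From W7: S8=25, N1=28 → choose S8 (25).
From S8: N1=8 → choose N1 (8).
NN route HQ → Q4 → W7 → S8 → N1 → HQ costs 72.
Optimal: HQ → S8 → N1 → W7 → Q4 → HQ costs 69 (by enumerating all 12 distinct tours).
Excess = 72 − 69 = 3.

3 blocks longer than the optimal tour.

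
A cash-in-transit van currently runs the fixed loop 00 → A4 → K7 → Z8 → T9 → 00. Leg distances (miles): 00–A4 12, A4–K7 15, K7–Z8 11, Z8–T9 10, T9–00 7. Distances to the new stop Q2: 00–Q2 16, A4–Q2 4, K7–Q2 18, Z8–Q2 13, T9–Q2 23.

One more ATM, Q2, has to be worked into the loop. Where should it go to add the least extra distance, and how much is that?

Insertion cost between consecutive stops i–j is d(i,Q2) + d(Q2,j) − d(i,j):
  between 00 and A4: 16 + 4 − 12 = 8
  between A4 and K7: 4 + 18 − 15 = 7
  between K7 and Z8: 18 + 13 − 11 = 20
  between Z8 and T9: 13 + 23 − 10 = 26
  between T9 and 00: 23 + 16 − 7 = 32
Cheapest insertion is between A4 and K7, adding 7.
New total = 55 + 7 = 62.

+7 miles — insert Q2 between A4 and K7.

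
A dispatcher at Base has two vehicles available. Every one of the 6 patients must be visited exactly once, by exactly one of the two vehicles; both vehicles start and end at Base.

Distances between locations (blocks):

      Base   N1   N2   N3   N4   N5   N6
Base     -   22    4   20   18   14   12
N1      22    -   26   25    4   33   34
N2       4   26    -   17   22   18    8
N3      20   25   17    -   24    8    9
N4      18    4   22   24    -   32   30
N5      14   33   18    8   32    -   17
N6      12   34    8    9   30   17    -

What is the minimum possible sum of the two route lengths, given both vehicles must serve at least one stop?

Minimum combined distance: 87 blocks.

Check every non-empty split of the stops between the two vehicles; for each half take its own optimal tour:
  {N1} + {N2, N3, N4, N5, N6}: 44 + 79 = 123
  {N2} + {N1, N3, N4, N5, N6}: 8 + 84 = 92
  {N1, N2} + {N3, N4, N5, N6}: 52 + 79 = 131
  {N3} + {N1, N2, N4, N5, N6}: 40 + 84 = 124
  {N1, N3} + {N2, N4, N5, N6}: 67 + 79 = 146
  {N2, N3} + {N1, N4, N5, N6}: 41 + 84 = 125
  … (31 splits in total)
  {N1, N4} + {N2, N3, N5, N6}: 44 + 43 = 87  ← best
Best: vehicle 1 Base → N1 → N4 → Base = 44; vehicle 2 Base → N2 → N6 → N3 → N5 → Base = 43; combined 87.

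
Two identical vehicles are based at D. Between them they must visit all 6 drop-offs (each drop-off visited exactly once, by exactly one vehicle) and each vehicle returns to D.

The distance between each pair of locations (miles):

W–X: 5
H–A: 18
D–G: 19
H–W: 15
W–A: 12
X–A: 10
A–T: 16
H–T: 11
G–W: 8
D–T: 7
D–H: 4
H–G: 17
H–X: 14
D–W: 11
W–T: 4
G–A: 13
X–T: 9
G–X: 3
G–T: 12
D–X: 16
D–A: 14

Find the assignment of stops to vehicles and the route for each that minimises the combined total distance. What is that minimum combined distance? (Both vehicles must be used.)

54 miles — the smallest possible combined total.

Try each way of splitting the stops between the two vehicles (each non-empty) and, for each split, find the best tour for each vehicle:
  {H} + {G, W, X, A, T}: 8 + 46 = 54
  {G} + {H, W, X, A, T}: 38 + 48 = 86
  {H, G} + {W, X, A, T}: 40 + 40 = 80
  {W} + {H, G, X, A, T}: 22 + 54 = 76
  {H, W} + {G, X, A, T}: 30 + 46 = 76
  {G, W} + {H, X, A, T}: 38 + 48 = 86
  … (31 splits in total)
Best: vehicle 1 D → H → D = 8; vehicle 2 D → A → G → X → W → T → D = 46; combined 54.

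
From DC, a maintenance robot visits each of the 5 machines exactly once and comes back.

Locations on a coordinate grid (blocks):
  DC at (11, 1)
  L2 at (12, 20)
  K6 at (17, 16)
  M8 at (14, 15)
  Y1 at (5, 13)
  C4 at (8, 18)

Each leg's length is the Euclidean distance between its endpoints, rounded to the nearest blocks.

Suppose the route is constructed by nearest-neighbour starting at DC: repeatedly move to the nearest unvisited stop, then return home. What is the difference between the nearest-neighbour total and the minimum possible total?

DC: Y1=13, M8=14, K6=16, C4=17, L2=19 ⇒ Y1
Y1: C4=6, M8=9, L2=10, K6=12 ⇒ C4
C4: L2=4, M8=7, K6=9 ⇒ L2
L2: M8=5, K6=6 ⇒ M8
M8: K6=3 ⇒ K6
NN route DC → Y1 → C4 → L2 → M8 → K6 → DC costs 47.
Optimal: DC → M8 → K6 → L2 → C4 → Y1 → DC costs 46 (by enumerating all 60 distinct tours).
Excess = 47 − 46 = 1.

The nearest-neighbour route is 1 blocks longer than optimal.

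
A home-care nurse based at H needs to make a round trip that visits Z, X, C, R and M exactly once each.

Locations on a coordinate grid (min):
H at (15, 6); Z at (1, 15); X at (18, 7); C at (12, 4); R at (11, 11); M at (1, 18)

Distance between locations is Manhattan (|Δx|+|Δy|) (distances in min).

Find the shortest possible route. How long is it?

With 5 stops there are 5!/2 = 60 distinct round trips (a route and its reverse cost the same).
H - Z - X - C - R - M - H: 23+25+9+8+17+26 = 108
H - Z - X - C - M - R - H: 23+25+9+25+17+9 = 108
H - Z - X - R - C - M - H: 23+25+11+8+25+26 = 118
H - Z - X - R - M - C - H: 23+25+11+17+25+5 = 106
H - Z - X - M - C - R - H: 23+25+28+25+8+9 = 118
H - Z - X - M - R - C - H: 23+25+28+17+8+5 = 106
H - Z - C - X - R - M - H: 23+22+9+11+17+26 = 108
H - Z - C - X - M - R - H: 23+22+9+28+17+9 = 108
H - Z - C - R - X - M - H: 23+22+8+11+28+26 = 118
H - Z - C - R - M - X - H: 23+22+8+17+28+4 = 102
H - Z - C - M - X - R - H: 23+22+25+28+11+9 = 118
H - Z - C - M - R - X - H: 23+22+25+17+11+4 = 102
H - Z - R - X - C - M - H: 23+14+11+9+25+26 = 108
H - Z - R - X - M - C - H: 23+14+11+28+25+5 = 106
… (46 more)
H - X - Z - M - R - C - H: 4+25+3+17+8+5 = 62  ← best
The minimum is 62.
One optimal route: H → X → Z → M → R → C → H (or its reverse).

62 min — the shortest possible round trip.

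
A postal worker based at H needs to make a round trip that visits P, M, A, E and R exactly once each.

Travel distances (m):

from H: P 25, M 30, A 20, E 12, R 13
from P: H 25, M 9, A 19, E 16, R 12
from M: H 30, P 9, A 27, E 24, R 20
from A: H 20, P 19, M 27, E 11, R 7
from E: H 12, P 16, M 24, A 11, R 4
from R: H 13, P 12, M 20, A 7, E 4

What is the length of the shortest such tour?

There are 60 distinct closed tours to check (reversals are equivalent).
H→P→M→A→E→R→H: 25+9+27+11+4+13 = 89
H→P→M→A→R→E→H: 25+9+27+7+4+12 = 84
H→P→M→E→A→R→H: 25+9+24+11+7+13 = 89
H→P→M→E→R→A→H: 25+9+24+4+7+20 = 89
H→P→M→R→A→E→H: 25+9+20+7+11+12 = 84
H→P→M→R→E→A→H: 25+9+20+4+11+20 = 89
H→P→A→M→E→R→H: 25+19+27+24+4+13 = 112
H→P→A→M→R→E→H: 25+19+27+20+4+12 = 107
H→P→A→E→M→R→H: 25+19+11+24+20+13 = 112
H→P→A→E→R→M→H: 25+19+11+4+20+30 = 109
H→P→A→R→M→E→H: 25+19+7+20+24+12 = 107
H→P→A→R→E→M→H: 25+19+7+4+24+30 = 109
H→P→E→M→A→R→H: 25+16+24+27+7+13 = 112
H→P→E→M→R→A→H: 25+16+24+20+7+20 = 112
… (46 more)
H→M→P→A→R→E→H: 30+9+19+7+4+12 = 81  ← best
The minimum is 81.
One optimal route: H → M → P → A → R → E → H (or its reverse).

Minimum total distance: 81 m.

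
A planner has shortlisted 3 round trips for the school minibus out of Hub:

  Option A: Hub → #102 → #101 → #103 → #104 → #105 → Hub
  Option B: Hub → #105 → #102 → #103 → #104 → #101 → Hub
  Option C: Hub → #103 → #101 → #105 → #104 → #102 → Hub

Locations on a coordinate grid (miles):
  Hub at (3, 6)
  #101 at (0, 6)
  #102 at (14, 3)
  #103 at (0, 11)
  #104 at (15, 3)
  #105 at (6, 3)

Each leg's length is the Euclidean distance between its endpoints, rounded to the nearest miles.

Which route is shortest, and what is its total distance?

Shortest is Option C, total 39 miles.

Option A: 11 + 14 + 5 + 17 + 9 + 4 = 60
Option B: 4 + 8 + 16 + 17 + 15 + 3 = 63
Option C: 6 + 5 + 7 + 9 + 1 + 11 = 39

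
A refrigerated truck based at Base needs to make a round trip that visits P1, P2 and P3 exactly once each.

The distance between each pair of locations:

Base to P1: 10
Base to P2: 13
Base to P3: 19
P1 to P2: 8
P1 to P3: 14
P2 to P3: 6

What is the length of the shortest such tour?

With 3 stops there are 3!/2 = 3 distinct round trips (a route and its reverse cost the same).
Base-P1-P2-P3-Base: 10+8+6+19 = 43
Base-P1-P3-P2-Base: 10+14+6+13 = 43
Base-P2-P1-P3-Base: 13+8+14+19 = 54
The minimum is 43.
One optimal route: Base → P1 → P2 → P3 → Base (or its reverse).

Minimum total distance: 43.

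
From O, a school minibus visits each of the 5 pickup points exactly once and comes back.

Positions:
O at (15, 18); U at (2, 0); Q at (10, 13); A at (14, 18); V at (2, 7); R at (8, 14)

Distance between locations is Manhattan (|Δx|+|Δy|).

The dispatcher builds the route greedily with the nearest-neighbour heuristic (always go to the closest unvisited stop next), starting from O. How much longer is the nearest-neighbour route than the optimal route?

Excess over optimum: 2.

From O: A=1, Q=10, R=11, V=24, U=31 → choose A (1).
From A: Q=9, R=10, V=23, U=30 → choose Q (9).
From Q: R=3, V=14, U=21 → choose R (3).
From R: V=13, U=20 → choose V (13).
From V: U=7 → choose U (7).
NN route O → A → Q → R → V → U → O costs 64.
Optimal: O → Q → U → V → R → A → O costs 62 (by enumerating all 60 distinct tours).
Excess = 64 − 62 = 2.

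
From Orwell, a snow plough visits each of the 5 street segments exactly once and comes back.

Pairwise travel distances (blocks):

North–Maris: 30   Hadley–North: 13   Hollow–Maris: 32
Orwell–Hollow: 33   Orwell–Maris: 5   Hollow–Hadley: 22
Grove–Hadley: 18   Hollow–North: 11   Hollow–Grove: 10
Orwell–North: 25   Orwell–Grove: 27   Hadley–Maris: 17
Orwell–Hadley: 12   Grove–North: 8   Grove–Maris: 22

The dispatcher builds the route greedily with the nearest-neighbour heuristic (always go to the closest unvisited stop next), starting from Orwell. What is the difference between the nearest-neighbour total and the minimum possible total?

13 blocks longer than the optimal tour.

From Orwell: Maris=5, Hadley=12, North=25, Grove=27, Hollow=33 → choose Maris (5).
From Maris: Hadley=17, Grove=22, North=30, Hollow=32 → choose Hadley (17).
From Hadley: North=13, Grove=18, Hollow=22 → choose North (13).
From North: Grove=8, Hollow=11 → choose Grove (8).
From Grove: Hollow=10 → choose Hollow (10).
NN route Orwell → Maris → Hadley → North → Grove → Hollow → Orwell costs 86.
Optimal: Orwell → Hadley → North → Hollow → Grove → Maris → Orwell costs 73 (by enumerating all 60 distinct tours).
Excess = 86 − 73 = 13.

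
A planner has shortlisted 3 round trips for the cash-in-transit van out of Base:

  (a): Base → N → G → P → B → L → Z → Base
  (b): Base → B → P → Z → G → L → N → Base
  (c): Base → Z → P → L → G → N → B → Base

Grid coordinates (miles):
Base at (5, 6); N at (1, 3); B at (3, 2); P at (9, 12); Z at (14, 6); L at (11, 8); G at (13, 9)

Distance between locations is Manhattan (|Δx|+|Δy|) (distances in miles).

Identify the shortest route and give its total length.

56 miles — (c) is the shortest.

(a): 7 + 18 + 7 + 16 + 14 + 5 + 9 = 76
(b): 6 + 16 + 11 + 4 + 3 + 15 + 7 = 62
(c): 9 + 11 + 6 + 3 + 18 + 3 + 6 = 56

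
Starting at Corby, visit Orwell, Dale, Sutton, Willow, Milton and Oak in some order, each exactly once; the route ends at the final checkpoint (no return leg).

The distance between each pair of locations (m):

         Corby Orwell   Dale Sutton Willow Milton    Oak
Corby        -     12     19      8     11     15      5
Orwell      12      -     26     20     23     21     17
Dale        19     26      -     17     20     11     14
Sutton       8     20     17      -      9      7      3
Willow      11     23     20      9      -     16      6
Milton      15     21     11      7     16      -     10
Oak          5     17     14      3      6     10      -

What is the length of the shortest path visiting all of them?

There are 6! = 720 possible orderings.
Corby → Orwell → Dale → Sutton → Willow → Milton → Oak: 12+26+17+9+16+10 = 90
Corby → Orwell → Dale → Sutton → Willow → Oak → Milton: 12+26+17+9+6+10 = 80
Corby → Orwell → Dale → Sutton → Milton → Willow → Oak: 12+26+17+7+16+6 = 84
Corby → Orwell → Dale → Sutton → Milton → Oak → Willow: 12+26+17+7+10+6 = 78
Corby → Orwell → Dale → Sutton → Oak → Willow → Milton: 12+26+17+3+6+16 = 80
Corby → Orwell → Dale → Sutton → Oak → Milton → Willow: 12+26+17+3+10+16 = 84
Corby → Orwell → Dale → Willow → Sutton → Milton → Oak: 12+26+20+9+7+10 = 84
Corby → Orwell → Dale → Willow → Sutton → Oak → Milton: 12+26+20+9+3+10 = 80
… (712 more)
Corby → Orwell → Willow → Oak → Sutton → Milton → Dale: 12+23+6+3+7+11 = 62  ← best
The minimum is 62.
One shortest path: Corby → Orwell → Willow → Oak → Sutton → Milton → Dale.

Minimum one-way distance = 62 m.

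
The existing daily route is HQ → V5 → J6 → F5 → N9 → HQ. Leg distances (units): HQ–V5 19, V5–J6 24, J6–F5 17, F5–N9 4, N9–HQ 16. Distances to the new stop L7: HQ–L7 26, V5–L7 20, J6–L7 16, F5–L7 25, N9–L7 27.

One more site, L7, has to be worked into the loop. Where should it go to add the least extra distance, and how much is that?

Insertion cost between consecutive stops i–j is d(i,L7) + d(L7,j) − d(i,j):
  between HQ and V5: 26 + 20 − 19 = 27
  between V5 and J6: 20 + 16 − 24 = 12
  between J6 and F5: 16 + 25 − 17 = 24
  between F5 and N9: 25 + 27 − 4 = 48
  between N9 and HQ: 27 + 26 − 16 = 37
Cheapest insertion is between V5 and J6, adding 12.
New total = 80 + 12 = 92.

Adding 12 by placing L7 on the V5–J6 leg.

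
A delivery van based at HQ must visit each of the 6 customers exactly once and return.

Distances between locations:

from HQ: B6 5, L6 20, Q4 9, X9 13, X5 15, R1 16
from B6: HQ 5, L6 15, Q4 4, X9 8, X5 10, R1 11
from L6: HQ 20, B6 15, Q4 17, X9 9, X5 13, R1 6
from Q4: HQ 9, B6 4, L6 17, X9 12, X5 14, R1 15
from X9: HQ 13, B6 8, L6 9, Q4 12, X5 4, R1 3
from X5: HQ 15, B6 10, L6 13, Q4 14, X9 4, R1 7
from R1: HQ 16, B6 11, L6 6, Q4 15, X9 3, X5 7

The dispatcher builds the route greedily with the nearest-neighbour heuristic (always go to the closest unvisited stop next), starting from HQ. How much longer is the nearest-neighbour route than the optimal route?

4 longer than the optimal tour.

From HQ: B6=5, Q4=9, X9=13, X5=15, R1=16, L6=20 → choose B6 (5).
From B6: Q4=4, X9=8, X5=10, R1=11, L6=15 → choose Q4 (4).
From Q4: X9=12, X5=14, R1=15, L6=17 → choose X9 (12).
From X9: R1=3, X5=4, L6=9 → choose R1 (3).
From R1: L6=6, X5=7 → choose L6 (6).
From L6: X5=13 → choose X5 (13).
NN route HQ → B6 → Q4 → X9 → R1 → L6 → X5 → HQ costs 58.
Optimal: HQ → B6 → Q4 → L6 → R1 → X9 → X5 → HQ costs 54 (by enumerating all 360 distinct tours).
Excess = 58 − 54 = 4.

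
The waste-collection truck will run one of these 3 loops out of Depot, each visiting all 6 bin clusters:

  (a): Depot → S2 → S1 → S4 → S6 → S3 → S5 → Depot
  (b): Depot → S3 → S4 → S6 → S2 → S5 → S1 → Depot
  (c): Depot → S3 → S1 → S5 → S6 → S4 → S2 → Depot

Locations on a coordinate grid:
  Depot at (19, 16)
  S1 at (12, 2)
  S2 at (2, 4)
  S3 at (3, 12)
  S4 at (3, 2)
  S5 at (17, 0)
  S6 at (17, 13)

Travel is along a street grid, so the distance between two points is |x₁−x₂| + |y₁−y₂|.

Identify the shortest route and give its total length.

(a): 29 + 12 + 9 + 25 + 15 + 26 + 18 = 134
(b): 20 + 10 + 25 + 24 + 19 + 7 + 21 = 126
(c): 20 + 19 + 7 + 13 + 25 + 3 + 29 = 116

Shortest is (c), total 116.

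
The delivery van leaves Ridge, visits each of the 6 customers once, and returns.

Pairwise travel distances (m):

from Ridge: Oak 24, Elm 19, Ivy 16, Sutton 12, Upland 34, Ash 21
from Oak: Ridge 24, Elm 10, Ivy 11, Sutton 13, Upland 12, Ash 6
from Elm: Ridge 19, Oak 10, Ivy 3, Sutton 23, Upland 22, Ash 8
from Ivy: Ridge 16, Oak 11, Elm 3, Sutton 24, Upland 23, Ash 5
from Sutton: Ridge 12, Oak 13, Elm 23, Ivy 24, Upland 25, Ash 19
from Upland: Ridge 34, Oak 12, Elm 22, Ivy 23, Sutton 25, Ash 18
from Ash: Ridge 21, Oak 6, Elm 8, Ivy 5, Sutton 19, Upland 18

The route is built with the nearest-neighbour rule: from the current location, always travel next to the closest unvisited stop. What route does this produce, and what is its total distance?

Ridge → [Sutton:12 / Ivy:16 / Elm:19 / Ash:21 / Oak:24 / Upland:34] → Sutton (12)
Sutton → [Oak:13 / Ash:19 / Elm:23 / Ivy:24 / Upland:25] → Oak (13)
Oak → [Ash:6 / Elm:10 / Ivy:11 / Upland:12] → Ash (6)
Ash → [Ivy:5 / Elm:8 / Upland:18] → Ivy (5)
Ivy → [Elm:3 / Upland:23] → Elm (3)
Elm → [Upland:22] → Upland (22)
Return Upland→Ridge: 34.
Total = 12 + 13 + 6 + 5 + 3 + 22 + 34 = 95.

95 m along Ridge → Sutton → Oak → Ash → Ivy → Elm → Upland → Ridge.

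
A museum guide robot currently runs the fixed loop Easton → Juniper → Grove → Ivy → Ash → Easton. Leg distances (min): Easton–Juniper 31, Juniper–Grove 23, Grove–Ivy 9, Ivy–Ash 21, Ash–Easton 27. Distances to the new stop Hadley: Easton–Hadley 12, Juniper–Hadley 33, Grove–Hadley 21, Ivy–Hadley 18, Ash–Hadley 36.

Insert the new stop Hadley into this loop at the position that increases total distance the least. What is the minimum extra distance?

Insertion cost between consecutive stops i–j is d(i,Hadley) + d(Hadley,j) − d(i,j):
  between Easton and Juniper: 12 + 33 − 31 = 14
  between Juniper and Grove: 33 + 21 − 23 = 31
  between Grove and Ivy: 21 + 18 − 9 = 30
  between Ivy and Ash: 18 + 36 − 21 = 33
  between Ash and Easton: 36 + 12 − 27 = 21
Cheapest insertion is between Easton and Juniper, adding 14.
New total = 111 + 14 = 125.

Adding 14 min by placing Hadley on the Easton–Juniper leg.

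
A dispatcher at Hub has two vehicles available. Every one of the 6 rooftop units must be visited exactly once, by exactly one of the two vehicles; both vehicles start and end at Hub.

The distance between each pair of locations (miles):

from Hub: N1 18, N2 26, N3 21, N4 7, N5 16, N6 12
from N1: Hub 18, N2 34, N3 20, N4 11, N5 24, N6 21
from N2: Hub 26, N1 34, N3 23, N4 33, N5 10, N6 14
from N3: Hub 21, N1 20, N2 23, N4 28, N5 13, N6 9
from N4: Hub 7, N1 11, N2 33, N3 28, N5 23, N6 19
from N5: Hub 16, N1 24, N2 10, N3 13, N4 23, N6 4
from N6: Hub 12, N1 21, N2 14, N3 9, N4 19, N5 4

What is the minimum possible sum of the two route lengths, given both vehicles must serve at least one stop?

101 miles — the smallest possible combined total.

Try each way of splitting the stops between the two vehicles (each non-empty) and, for each split, find the best tour for each vehicle:
  {N1} + {N2, N3, N4, N5, N6}: 36 + 84 = 120
  {N2} + {N1, N3, N4, N5, N6}: 52 + 67 = 119
  {N1, N2} + {N3, N4, N5, N6}: 78 + 64 = 142
  {N3} + {N1, N2, N4, N5, N6}: 42 + 78 = 120
  {N1, N3} + {N2, N4, N5, N6}: 59 + 66 = 125
  {N2, N3} + {N1, N4, N5, N6}: 70 + 58 = 128
  … (31 splits in total)
  {N4} + {N1, N2, N3, N5, N6}: 14 + 87 = 101  ← best
Best: vehicle 1 Hub → N4 → Hub = 14; vehicle 2 Hub → N1 → N3 → N2 → N5 → N6 → Hub = 87; combined 101.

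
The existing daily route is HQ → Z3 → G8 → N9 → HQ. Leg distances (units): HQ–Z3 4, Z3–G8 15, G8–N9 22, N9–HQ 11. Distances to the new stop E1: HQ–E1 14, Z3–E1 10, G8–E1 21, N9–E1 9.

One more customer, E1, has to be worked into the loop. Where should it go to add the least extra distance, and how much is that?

Adding 8 by placing E1 on the G8–N9 leg.

Insertion cost between consecutive stops i–j is d(i,E1) + d(E1,j) − d(i,j):
  between HQ and Z3: 14 + 10 − 4 = 20
  between Z3 and G8: 10 + 21 − 15 = 16
  between G8 and N9: 21 + 9 − 22 = 8
  between N9 and HQ: 9 + 14 − 11 = 12
Cheapest insertion is between G8 and N9, adding 8.
New total = 52 + 8 = 60.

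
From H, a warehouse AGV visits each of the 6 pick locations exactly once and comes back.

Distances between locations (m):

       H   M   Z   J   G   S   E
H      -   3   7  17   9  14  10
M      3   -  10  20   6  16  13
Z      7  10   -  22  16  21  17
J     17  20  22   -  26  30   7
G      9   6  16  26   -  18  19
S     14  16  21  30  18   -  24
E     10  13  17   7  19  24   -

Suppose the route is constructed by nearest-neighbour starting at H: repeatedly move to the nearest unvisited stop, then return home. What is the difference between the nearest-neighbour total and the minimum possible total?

H: M=3, Z=7, G=9, E=10, S=14, J=17 ⇒ M
M: G=6, Z=10, E=13, S=16, J=20 ⇒ G
G: Z=16, S=18, E=19, J=26 ⇒ Z
Z: E=17, S=21, J=22 ⇒ E
E: J=7, S=24 ⇒ J
J: S=30 ⇒ S
NN route H → M → G → Z → E → J → S → H costs 93.
Optimal: H → M → G → S → Z → J → E → H costs 87 (by enumerating all 360 distinct tours).
Excess = 93 − 87 = 6.

The nearest-neighbour route is 6 m longer than optimal.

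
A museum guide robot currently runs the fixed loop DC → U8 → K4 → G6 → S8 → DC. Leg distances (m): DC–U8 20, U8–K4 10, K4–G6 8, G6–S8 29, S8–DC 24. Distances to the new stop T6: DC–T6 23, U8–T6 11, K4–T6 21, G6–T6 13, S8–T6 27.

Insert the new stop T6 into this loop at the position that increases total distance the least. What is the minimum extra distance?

+11 m — insert T6 between G6 and S8.

Insertion cost between consecutive stops i–j is d(i,T6) + d(T6,j) − d(i,j):
  between DC and U8: 23 + 11 − 20 = 14
  between U8 and K4: 11 + 21 − 10 = 22
  between K4 and G6: 21 + 13 − 8 = 26
  between G6 and S8: 13 + 27 − 29 = 11
  between S8 and DC: 27 + 23 − 24 = 26
Cheapest insertion is between G6 and S8, adding 11.
New total = 91 + 11 = 102.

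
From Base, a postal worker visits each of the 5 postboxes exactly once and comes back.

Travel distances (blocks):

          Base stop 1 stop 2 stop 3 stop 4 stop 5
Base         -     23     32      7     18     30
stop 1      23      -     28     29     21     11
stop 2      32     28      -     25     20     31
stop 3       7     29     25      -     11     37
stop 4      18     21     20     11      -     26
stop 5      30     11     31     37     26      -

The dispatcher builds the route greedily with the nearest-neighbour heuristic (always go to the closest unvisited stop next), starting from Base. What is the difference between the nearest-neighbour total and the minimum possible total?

Excess over optimum: 4 blocks.

Base: stop 3=7, stop 4=18, stop 1=23, stop 5=30, stop 2=32 ⇒ stop 3
stop 3: stop 4=11, stop 2=25, stop 1=29, stop 5=37 ⇒ stop 4
stop 4: stop 2=20, stop 1=21, stop 5=26 ⇒ stop 2
stop 2: stop 1=28, stop 5=31 ⇒ stop 1
stop 1: stop 5=11 ⇒ stop 5
NN route Base → stop 3 → stop 4 → stop 2 → stop 1 → stop 5 → Base costs 107.
Optimal: Base → stop 1 → stop 5 → stop 2 → stop 4 → stop 3 → Base costs 103 (by enumerating all 60 distinct tours).
Excess = 107 − 103 = 4.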